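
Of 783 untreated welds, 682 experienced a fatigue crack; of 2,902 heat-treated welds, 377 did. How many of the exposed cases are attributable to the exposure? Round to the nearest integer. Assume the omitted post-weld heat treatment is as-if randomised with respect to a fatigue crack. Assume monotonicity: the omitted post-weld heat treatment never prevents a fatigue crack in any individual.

about 580 cases

p₁ = P(outcome | exposed) = 682/783 = 0.87101
p₀ = P(outcome | unexposed) = 377/2902 = 0.12991
PN = (p₁ − p₀)/p₁ = (0.87101 − 0.12991) / 0.87101 ≈ 0.85085.
Attributable cases ≈ PN × (exposed cases) = 0.85085 × 682 ≈ 580.28.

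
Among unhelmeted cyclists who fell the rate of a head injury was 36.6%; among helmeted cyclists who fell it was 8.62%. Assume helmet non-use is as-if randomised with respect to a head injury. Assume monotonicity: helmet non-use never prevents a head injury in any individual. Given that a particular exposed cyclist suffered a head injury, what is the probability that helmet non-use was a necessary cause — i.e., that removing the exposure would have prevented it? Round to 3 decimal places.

p₁ = 0.366, p₀ = 0.0862.
Under exogeneity and monotonicity, PN = (p₁ − p₀) / p₁.
PN = (0.366 − 0.0862) / 0.366 = 0.2798 / 0.366 ≈ 0.7645

PN ≈ 0.764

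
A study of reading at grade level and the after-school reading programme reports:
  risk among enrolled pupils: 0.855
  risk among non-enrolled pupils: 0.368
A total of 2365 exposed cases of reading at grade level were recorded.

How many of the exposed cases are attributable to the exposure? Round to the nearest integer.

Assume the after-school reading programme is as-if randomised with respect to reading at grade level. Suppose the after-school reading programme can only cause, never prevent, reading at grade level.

Let p₁ = 0.855, p₀ = 0.368.
PN = (p₁ − p₀)/p₁ = (0.855 − 0.368) / 0.855 ≈ 0.56959.
Attributable cases ≈ PN × (exposed cases) = 0.56959 × 2365 ≈ 1347.08.

about 1347 cases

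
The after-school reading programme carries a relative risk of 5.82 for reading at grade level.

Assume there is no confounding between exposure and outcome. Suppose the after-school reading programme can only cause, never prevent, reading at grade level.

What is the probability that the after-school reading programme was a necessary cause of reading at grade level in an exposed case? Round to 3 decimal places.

PN ≈ 0.828

Under exogeneity and monotonicity, PN = (RR − 1) / RR = 1 − 1/RR.
PN = (5.82 − 1) / 5.82 = 4.82 / 5.82 ≈ 0.8282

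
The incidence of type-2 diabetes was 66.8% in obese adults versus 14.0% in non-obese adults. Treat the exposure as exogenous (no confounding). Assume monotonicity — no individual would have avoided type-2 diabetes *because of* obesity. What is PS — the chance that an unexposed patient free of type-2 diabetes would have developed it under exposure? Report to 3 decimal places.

PS ≈ 0.614

p₁ = 0.668, p₀ = 0.14.
Under exogeneity and monotonicity, PS = (p₁ − p₀) / (1 − p₀).
PS = (0.668 − 0.14) / (1 − 0.14) = 0.528 / 0.86 ≈ 0.6140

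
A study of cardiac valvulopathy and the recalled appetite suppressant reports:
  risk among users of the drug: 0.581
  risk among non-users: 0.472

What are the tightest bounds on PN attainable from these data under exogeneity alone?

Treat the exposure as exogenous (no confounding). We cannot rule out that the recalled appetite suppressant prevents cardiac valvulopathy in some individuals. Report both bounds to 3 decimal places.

Let p₁ = 0.581, p₀ = 0.472.
Under exogeneity alone the bounds on PN are max{0,(p₁−p₀)/p₁} ≤ PN ≤ min{1,(1−p₀)/p₁}.
  lower = (p₁ − p₀)/p₁ = 0.109 / 0.581 ≈ 0.1876
  upper = min{1, (1 − p₀)/p₁} = 0.528 / 0.581 ≈ 0.9088

0.188 ≤ PN ≤ 0.909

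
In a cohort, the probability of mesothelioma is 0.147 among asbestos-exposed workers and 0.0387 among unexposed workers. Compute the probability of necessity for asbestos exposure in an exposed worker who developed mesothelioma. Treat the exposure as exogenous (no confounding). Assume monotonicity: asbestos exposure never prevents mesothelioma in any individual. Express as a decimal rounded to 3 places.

Let p₁ = 0.147, p₀ = 0.0387.
Under exogeneity and monotonicity, PN = (p₁ − p₀) / p₁.
PN = (0.147 − 0.0387) / 0.147 = 0.1083 / 0.147 ≈ 0.7367

PN ≈ 0.737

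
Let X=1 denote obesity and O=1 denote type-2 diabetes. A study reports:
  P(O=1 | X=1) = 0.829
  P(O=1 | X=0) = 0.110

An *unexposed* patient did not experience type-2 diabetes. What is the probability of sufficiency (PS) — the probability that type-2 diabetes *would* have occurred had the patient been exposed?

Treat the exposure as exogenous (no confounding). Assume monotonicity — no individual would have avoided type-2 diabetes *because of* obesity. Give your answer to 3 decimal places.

PS ≈ 0.808

Let p₁ = 0.829, p₀ = 0.11.
Under exogeneity and monotonicity, PS = (p₁ − p₀) / (1 − p₀).
PS = (0.829 − 0.11) / (1 − 0.11) = 0.719 / 0.89 ≈ 0.8079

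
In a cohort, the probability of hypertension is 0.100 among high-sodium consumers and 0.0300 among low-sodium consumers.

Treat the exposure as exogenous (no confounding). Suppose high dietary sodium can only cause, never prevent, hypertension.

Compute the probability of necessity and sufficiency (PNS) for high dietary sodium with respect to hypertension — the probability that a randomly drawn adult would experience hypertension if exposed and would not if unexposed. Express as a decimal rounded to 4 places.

PNS ≈ 0.0700

Let p₁ = 0.1, p₀ = 0.03.
Under exogeneity and monotonicity, PNS = p₁ − p₀.
PNS = 0.1 − 0.03 = 0.07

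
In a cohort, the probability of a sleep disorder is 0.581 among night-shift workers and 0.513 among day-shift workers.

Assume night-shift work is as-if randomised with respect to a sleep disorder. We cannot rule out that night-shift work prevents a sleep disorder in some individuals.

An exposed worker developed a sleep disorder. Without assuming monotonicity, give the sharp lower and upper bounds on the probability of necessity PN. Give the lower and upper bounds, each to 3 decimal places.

0.117 ≤ PN ≤ 0.838

Let p₁ = 0.581, p₀ = 0.513.
Under exogeneity alone the bounds on PN are max{0,(p₁−p₀)/p₁} ≤ PN ≤ min{1,(1−p₀)/p₁}.
  lower = (p₁ − p₀)/p₁ = 0.068 / 0.581 ≈ 0.1170
  upper = min{1, (1 − p₀)/p₁} = 0.487 / 0.581 ≈ 0.8382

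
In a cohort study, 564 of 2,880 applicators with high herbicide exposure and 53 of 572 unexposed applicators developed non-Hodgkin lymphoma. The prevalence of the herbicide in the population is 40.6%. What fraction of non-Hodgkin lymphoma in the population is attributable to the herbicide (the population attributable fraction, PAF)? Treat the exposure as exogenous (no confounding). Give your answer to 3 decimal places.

PAF ≈ 0.311

p₁ = P(outcome | exposed) = 564/2880 = 0.19583
p₀ = P(outcome | unexposed) = 53/572 = 0.092657
Overall risk P(Y=1) = π·p₁ + (1−π)·p₀ = 0.406×0.19583 + 0.594×0.092657 = 0.13455.
Under exogeneity, PAF = [P(Y=1) − p₀] / P(Y=1).
PAF = (0.13455 − 0.092657) / 0.13455 ≈ 0.3113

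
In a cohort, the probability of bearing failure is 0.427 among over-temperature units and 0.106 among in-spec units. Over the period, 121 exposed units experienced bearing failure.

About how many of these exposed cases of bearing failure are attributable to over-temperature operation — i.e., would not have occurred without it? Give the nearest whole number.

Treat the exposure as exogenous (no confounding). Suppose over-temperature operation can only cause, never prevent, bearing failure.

about 91 cases

Let p₁ = 0.427, p₀ = 0.106.
PN = (p₁ − p₀)/p₁ = (0.427 − 0.106) / 0.427 ≈ 0.75176.
Attributable cases ≈ PN × (exposed cases) = 0.75176 × 121 ≈ 90.96.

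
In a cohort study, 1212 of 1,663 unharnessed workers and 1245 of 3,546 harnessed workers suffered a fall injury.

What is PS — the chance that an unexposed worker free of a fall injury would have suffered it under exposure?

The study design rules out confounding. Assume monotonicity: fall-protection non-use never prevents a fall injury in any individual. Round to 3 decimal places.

p₁ = P(outcome | exposed) = 1212/1663 = 0.7288
p₀ = P(outcome | unexposed) = 1245/3546 = 0.3511
Under exogeneity and monotonicity, PS = (p₁ − p₀) / (1 − p₀).
PS = (0.7288 − 0.3511) / (1 − 0.3511) = 0.3777 / 0.6489 ≈ 0.5821

PS ≈ 0.582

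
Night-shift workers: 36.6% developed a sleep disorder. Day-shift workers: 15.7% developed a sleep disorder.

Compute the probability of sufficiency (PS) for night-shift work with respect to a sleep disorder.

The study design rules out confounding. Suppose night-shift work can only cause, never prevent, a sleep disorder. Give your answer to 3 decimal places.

p₁ = 0.366, p₀ = 0.157.
Under exogeneity and monotonicity, PS = (p₁ − p₀) / (1 − p₀).
PS = (0.366 − 0.157) / (1 − 0.157) = 0.209 / 0.843 ≈ 0.2479

PS ≈ 0.248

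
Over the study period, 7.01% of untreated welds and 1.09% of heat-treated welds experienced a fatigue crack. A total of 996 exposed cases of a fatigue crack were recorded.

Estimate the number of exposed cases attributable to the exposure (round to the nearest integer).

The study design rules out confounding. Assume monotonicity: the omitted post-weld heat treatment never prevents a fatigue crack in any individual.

p₁ = 0.0701, p₀ = 0.0109.
PN = (p₁ − p₀)/p₁ = (0.0701 − 0.0109) / 0.0701 ≈ 0.84451.
Attributable cases ≈ PN × (exposed cases) = 0.84451 × 996 ≈ 841.13.

about 841 cases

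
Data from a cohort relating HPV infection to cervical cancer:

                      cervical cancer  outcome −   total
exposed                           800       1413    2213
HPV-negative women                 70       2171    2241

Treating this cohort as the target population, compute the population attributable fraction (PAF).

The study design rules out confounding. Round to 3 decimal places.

PAF ≈ 0.840

p₁ = P(outcome | exposed) = 800/2213 = 0.3615
p₀ = P(outcome | unexposed) = 70/2241 = 0.031236
Exposure prevalence π = 2213/4454 = 0.49686; overall risk P(Y=1) = 0.19533.
Under exogeneity, PAF = [P(Y=1) − p₀]/P(Y=1).
PAF = (0.19533 − 0.031236) / 0.19533 ≈ 0.8401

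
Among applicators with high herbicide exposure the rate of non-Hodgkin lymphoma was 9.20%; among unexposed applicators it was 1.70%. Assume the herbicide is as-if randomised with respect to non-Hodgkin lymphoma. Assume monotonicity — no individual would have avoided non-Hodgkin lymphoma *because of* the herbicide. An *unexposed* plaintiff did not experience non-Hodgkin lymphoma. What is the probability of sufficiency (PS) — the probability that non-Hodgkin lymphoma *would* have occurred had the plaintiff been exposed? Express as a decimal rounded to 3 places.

PS ≈ 0.076

p₁ = 0.092, p₀ = 0.017.
Under exogeneity and monotonicity, PS = (p₁ − p₀) / (1 − p₀).
PS = (0.092 − 0.017) / (1 − 0.017) = 0.075 / 0.983 ≈ 0.0763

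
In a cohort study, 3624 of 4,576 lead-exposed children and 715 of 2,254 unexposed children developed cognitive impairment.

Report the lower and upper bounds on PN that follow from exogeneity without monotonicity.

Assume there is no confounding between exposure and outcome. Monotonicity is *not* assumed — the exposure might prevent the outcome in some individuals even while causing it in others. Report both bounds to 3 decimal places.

p₁ = P(outcome | exposed) = 3624/4576 = 0.79196
p₀ = P(outcome | unexposed) = 715/2254 = 0.31721
Under exogeneity alone the bounds on PN are max{0,(p₁−p₀)/p₁} ≤ PN ≤ min{1,(1−p₀)/p₁}.
  lower = (p₁ − p₀)/p₁ = 0.47474 / 0.79196 ≈ 0.5995
  upper = min{1, (1 − p₀)/p₁} = 0.68279 / 0.79196 ≈ 0.8621

0.599 ≤ PN ≤ 0.862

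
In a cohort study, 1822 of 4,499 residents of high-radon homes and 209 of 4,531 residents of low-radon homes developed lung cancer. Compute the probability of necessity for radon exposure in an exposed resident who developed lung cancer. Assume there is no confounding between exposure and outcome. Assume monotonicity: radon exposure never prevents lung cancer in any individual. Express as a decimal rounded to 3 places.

p₁ = P(outcome | exposed) = 1822/4499 = 0.40498
p₀ = P(outcome | unexposed) = 209/4531 = 0.046127
Under exogeneity and monotonicity, PN = (p₁ − p₀) / p₁.
PN = (0.40498 − 0.046127) / 0.40498 = 0.35885 / 0.40498 ≈ 0.8861

PN ≈ 0.886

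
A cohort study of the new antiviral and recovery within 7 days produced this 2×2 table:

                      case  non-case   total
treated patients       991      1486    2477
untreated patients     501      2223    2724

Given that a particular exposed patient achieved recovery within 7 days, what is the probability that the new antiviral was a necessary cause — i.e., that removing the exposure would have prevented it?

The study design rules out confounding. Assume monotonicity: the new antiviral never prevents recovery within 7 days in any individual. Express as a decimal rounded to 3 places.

p₁ = P(outcome | exposed) = 991/2477 = 0.40008
p₀ = P(outcome | unexposed) = 501/2724 = 0.18392
Under exogeneity and monotonicity, PN = (p₁ − p₀) / p₁.
PN = (0.40008 − 0.18392) / 0.40008 = 0.21616 / 0.40008 ≈ 0.5403

PN ≈ 0.540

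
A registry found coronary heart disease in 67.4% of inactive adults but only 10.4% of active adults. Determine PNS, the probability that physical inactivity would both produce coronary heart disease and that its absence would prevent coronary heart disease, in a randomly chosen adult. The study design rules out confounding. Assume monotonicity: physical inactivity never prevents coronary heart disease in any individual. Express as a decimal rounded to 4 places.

PNS ≈ 0.5700

p₁ = 0.674, p₀ = 0.104.
Under exogeneity and monotonicity, PNS = p₁ − p₀.
PNS = 0.674 − 0.104 = 0.57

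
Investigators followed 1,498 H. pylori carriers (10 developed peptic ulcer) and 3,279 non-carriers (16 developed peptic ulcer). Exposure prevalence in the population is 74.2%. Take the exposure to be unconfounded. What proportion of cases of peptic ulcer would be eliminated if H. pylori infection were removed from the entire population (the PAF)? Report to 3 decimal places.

PAF ≈ 0.215

p₁ = P(outcome | exposed) = 10/1498 = 0.0066756
p₀ = P(outcome | unexposed) = 16/3279 = 0.0048795
Overall risk P(Y=1) = π·p₁ + (1−π)·p₀ = 0.742×0.0066756 + 0.258×0.0048795 = 0.0062122.
Under exogeneity, PAF = [P(Y=1) − p₀] / P(Y=1).
PAF = (0.0062122 − 0.0048795) / 0.0062122 ≈ 0.2145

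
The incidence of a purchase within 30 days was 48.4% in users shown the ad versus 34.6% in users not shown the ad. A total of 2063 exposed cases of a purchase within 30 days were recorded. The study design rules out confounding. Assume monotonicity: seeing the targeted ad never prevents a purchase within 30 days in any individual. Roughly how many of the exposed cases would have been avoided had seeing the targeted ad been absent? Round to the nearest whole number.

about 588 cases

p₁ = 0.484, p₀ = 0.346.
PN = (p₁ − p₀)/p₁ = (0.484 − 0.346) / 0.484 ≈ 0.28512.
Attributable cases ≈ PN × (exposed cases) = 0.28512 × 2063 ≈ 588.21.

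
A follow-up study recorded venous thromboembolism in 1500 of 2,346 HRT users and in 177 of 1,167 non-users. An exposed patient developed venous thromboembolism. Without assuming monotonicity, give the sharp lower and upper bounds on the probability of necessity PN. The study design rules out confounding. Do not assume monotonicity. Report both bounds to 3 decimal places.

0.763 ≤ PN ≤ 1.000

p₁ = P(outcome | exposed) = 1500/2346 = 0.63939
p₀ = P(outcome | unexposed) = 177/1167 = 0.15167
Under exogeneity alone the bounds on PN are max{0,(p₁−p₀)/p₁} ≤ PN ≤ min{1,(1−p₀)/p₁}.
  lower = (p₁ − p₀)/p₁ = 0.48772 / 0.63939 ≈ 0.7628
  upper = min{1, (1 − p₀)/p₁} = 0.84833 / 0.63939 ≈ 1.3268 → capped at 1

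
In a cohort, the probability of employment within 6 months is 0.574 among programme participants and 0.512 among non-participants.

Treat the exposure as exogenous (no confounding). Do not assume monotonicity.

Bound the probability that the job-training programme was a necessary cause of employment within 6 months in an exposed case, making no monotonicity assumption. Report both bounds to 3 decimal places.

0.108 ≤ PN ≤ 0.850

Let p₁ = 0.574, p₀ = 0.512.
Under exogeneity alone the bounds on PN are max{0,(p₁−p₀)/p₁} ≤ PN ≤ min{1,(1−p₀)/p₁}.
  lower = (p₁ − p₀)/p₁ = 0.062 / 0.574 ≈ 0.1080
  upper = min{1, (1 − p₀)/p₁} = 0.488 / 0.574 ≈ 0.8502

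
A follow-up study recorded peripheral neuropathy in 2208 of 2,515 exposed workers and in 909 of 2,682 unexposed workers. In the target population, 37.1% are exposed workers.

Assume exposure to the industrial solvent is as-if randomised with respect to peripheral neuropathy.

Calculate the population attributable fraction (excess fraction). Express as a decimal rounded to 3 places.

PAF ≈ 0.371

p₁ = P(outcome | exposed) = 2208/2515 = 0.87793
p₀ = P(outcome | unexposed) = 909/2682 = 0.33893
Overall risk P(Y=1) = π·p₁ + (1−π)·p₀ = 0.371×0.87793 + 0.629×0.33893 = 0.5389.
Under exogeneity, PAF = [P(Y=1) − p₀] / P(Y=1).
PAF = (0.5389 − 0.33893) / 0.5389 ≈ 0.3711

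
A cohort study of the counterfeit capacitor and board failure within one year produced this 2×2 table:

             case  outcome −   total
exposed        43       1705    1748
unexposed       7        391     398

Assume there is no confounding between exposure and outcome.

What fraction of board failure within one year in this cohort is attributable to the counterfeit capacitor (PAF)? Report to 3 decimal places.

p₁ = P(outcome | exposed) = 43/1748 = 0.0246
p₀ = P(outcome | unexposed) = 7/398 = 0.017588
Exposure prevalence π = 1748/2146 = 0.81454; overall risk P(Y=1) = 0.023299.
Under exogeneity, PAF = [P(Y=1) − p₀]/P(Y=1).
PAF = (0.023299 − 0.017588) / 0.023299 ≈ 0.2451

PAF ≈ 0.245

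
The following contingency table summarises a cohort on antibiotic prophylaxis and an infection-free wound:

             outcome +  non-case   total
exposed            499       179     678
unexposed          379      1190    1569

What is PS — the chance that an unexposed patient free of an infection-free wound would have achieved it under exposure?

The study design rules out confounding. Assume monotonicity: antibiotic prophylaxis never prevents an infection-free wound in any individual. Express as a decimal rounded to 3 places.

PS ≈ 0.652

p₁ = P(outcome | exposed) = 499/678 = 0.73599
p₀ = P(outcome | unexposed) = 379/1569 = 0.24156
Under exogeneity and monotonicity, PS = (p₁ − p₀)/(1 − p₀).
PS = (0.73599 − 0.24156) / 0.75844 ≈ 0.6519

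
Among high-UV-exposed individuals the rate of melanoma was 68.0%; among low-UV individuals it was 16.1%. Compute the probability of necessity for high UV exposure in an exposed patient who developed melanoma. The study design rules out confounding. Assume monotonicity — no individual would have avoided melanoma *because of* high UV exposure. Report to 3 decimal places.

p₁ = 0.68, p₀ = 0.161.
Under exogeneity and monotonicity, PN = (p₁ − p₀) / p₁.
PN = (0.68 − 0.161) / 0.68 = 0.519 / 0.68 ≈ 0.7632

PN ≈ 0.763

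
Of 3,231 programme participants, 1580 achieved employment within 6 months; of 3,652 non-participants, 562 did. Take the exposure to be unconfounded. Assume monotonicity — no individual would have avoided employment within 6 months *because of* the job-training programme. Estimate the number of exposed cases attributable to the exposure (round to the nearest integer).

p₁ = P(outcome | exposed) = 1580/3231 = 0.48901
p₀ = P(outcome | unexposed) = 562/3652 = 0.15389
PN = (p₁ − p₀)/p₁ = (0.48901 − 0.15389) / 0.48901 ≈ 0.68531.
Attributable cases ≈ PN × (exposed cases) = 0.68531 × 1580 ≈ 1082.79.

about 1083 cases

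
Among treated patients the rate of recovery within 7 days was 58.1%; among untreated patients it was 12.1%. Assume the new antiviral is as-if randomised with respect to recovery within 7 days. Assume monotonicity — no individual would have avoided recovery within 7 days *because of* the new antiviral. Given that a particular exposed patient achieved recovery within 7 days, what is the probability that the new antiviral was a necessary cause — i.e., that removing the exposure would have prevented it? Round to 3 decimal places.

PN ≈ 0.792

p₁ = 0.581, p₀ = 0.121.
Under exogeneity and monotonicity, PN = (p₁ − p₀) / p₁.
PN = (0.581 − 0.121) / 0.581 = 0.46 / 0.581 ≈ 0.7917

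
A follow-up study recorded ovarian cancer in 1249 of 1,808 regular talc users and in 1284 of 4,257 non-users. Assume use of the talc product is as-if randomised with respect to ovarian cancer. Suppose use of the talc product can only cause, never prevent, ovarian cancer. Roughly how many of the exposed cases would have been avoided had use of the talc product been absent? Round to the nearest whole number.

p₁ = P(outcome | exposed) = 1249/1808 = 0.69082
p₀ = P(outcome | unexposed) = 1284/4257 = 0.30162
PN = (p₁ − p₀)/p₁ = (0.69082 − 0.30162) / 0.69082 ≈ 0.56339.
Attributable cases ≈ PN × (exposed cases) = 0.56339 × 1249 ≈ 703.67.

about 704 cases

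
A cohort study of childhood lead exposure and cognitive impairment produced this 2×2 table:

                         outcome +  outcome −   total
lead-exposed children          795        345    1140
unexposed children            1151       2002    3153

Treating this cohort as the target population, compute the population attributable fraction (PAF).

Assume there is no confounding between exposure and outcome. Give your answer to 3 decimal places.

PAF ≈ 0.195

p₁ = P(outcome | exposed) = 795/1140 = 0.69737
p₀ = P(outcome | unexposed) = 1151/3153 = 0.36505
Exposure prevalence π = 1140/4293 = 0.26555; overall risk P(Y=1) = 0.4533.
Under exogeneity, PAF = [P(Y=1) − p₀]/P(Y=1).
PAF = (0.4533 − 0.36505) / 0.4533 ≈ 0.1947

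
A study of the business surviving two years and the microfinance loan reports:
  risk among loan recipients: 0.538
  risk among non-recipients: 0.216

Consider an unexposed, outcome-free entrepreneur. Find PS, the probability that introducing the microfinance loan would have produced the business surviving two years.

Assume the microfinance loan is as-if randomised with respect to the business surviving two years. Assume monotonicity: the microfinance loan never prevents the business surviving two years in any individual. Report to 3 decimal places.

PS ≈ 0.411

Let p₁ = 0.538, p₀ = 0.216.
Under exogeneity and monotonicity, PS = (p₁ − p₀) / (1 − p₀).
PS = (0.538 − 0.216) / (1 − 0.216) = 0.322 / 0.784 ≈ 0.4107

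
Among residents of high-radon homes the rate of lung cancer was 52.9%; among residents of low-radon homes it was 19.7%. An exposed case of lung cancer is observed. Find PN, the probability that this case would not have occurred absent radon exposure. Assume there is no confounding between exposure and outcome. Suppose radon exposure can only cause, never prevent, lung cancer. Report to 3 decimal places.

p₁ = 0.529, p₀ = 0.197.
Under exogeneity and monotonicity, PN = (p₁ − p₀) / p₁.
PN = (0.529 − 0.197) / 0.529 = 0.332 / 0.529 ≈ 0.6276

PN ≈ 0.628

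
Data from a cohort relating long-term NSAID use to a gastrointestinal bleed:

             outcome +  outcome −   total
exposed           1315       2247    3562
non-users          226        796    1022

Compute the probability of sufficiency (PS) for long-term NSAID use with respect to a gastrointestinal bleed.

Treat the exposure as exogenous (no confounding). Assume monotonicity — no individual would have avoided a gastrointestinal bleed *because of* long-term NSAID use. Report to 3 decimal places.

PS ≈ 0.190

p₁ = P(outcome | exposed) = 1315/3562 = 0.36917
p₀ = P(outcome | unexposed) = 226/1022 = 0.22114
Under exogeneity and monotonicity, PS = (p₁ − p₀)/(1 − p₀).
PS = (0.36917 − 0.22114) / 0.77886 ≈ 0.1901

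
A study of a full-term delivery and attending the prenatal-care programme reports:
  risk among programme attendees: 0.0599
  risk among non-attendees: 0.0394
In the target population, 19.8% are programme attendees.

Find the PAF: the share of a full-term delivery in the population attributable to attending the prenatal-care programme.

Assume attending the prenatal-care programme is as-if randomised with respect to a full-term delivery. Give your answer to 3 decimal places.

PAF ≈ 0.093

Let p₁ = 0.0599, p₀ = 0.0394.
Overall risk P(Y=1) = π·p₁ + (1−π)·p₀ = 0.198×0.0599 + 0.802×0.0394 = 0.043459.
Under exogeneity, PAF = [P(Y=1) − p₀] / P(Y=1).
PAF = (0.043459 − 0.0394) / 0.043459 ≈ 0.0934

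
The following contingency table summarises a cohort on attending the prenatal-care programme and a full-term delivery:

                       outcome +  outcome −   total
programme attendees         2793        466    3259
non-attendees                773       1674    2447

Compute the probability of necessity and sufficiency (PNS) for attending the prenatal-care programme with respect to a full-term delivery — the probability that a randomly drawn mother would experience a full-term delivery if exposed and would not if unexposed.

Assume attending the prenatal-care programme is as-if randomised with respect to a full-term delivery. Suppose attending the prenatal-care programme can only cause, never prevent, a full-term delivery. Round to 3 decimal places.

PNS ≈ 0.541

p₁ = P(outcome | exposed) = 2793/3259 = 0.85701
p₀ = P(outcome | unexposed) = 773/2447 = 0.3159
Under exogeneity and monotonicity, PNS = p₁ − p₀.
PNS = 0.85701 − 0.3159 = 0.54111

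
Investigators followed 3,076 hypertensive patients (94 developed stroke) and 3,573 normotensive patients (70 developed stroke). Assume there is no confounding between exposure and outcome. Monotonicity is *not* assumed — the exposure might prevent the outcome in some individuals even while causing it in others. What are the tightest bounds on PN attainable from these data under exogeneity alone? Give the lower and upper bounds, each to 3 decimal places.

p₁ = P(outcome | exposed) = 94/3076 = 0.030559
p₀ = P(outcome | unexposed) = 70/3573 = 0.019591
Under exogeneity alone the bounds on PN are max{0,(p₁−p₀)/p₁} ≤ PN ≤ min{1,(1−p₀)/p₁}.
  lower = (p₁ − p₀)/p₁ = 0.010968 / 0.030559 ≈ 0.3589
  upper = min{1, (1 − p₀)/p₁} = 0.98041 / 0.030559 ≈ 32.0823 → capped at 1

0.359 ≤ PN ≤ 1.000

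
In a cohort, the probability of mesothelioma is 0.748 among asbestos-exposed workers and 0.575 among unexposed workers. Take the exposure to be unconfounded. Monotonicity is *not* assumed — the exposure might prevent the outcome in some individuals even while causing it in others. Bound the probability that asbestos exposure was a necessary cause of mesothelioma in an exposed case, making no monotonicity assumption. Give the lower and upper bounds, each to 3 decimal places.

0.231 ≤ PN ≤ 0.568

Let p₁ = 0.748, p₀ = 0.575.
Under exogeneity alone the bounds on PN are max{0,(p₁−p₀)/p₁} ≤ PN ≤ min{1,(1−p₀)/p₁}.
  lower = (p₁ − p₀)/p₁ = 0.173 / 0.748 ≈ 0.2313
  upper = min{1, (1 − p₀)/p₁} = 0.425 / 0.748 ≈ 0.5682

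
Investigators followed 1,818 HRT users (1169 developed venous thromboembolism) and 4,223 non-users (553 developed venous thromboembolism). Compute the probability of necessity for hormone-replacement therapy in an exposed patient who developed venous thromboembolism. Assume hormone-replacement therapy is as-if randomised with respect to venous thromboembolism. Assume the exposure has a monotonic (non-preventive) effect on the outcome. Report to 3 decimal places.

p₁ = P(outcome | exposed) = 1169/1818 = 0.64301
p₀ = P(outcome | unexposed) = 553/4223 = 0.13095
Under exogeneity and monotonicity, PN = (p₁ − p₀) / p₁.
PN = (0.64301 − 0.13095) / 0.64301 = 0.51206 / 0.64301 ≈ 0.7964

PN ≈ 0.796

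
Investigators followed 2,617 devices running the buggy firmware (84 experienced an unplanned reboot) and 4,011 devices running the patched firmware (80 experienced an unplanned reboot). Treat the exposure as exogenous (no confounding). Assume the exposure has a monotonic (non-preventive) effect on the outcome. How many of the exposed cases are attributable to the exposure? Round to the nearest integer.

p₁ = P(outcome | exposed) = 84/2617 = 0.032098
p₀ = P(outcome | unexposed) = 80/4011 = 0.019945
PN = (p₁ − p₀)/p₁ = (0.032098 − 0.019945) / 0.032098 ≈ 0.37861.
Attributable cases ≈ PN × (exposed cases) = 0.37861 × 84 ≈ 31.80.

about 32 cases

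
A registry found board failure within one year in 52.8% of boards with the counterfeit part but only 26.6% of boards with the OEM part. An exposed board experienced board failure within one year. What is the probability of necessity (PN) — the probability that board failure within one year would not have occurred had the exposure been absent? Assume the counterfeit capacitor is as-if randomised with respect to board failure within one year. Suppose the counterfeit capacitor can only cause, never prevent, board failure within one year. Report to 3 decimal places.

PN ≈ 0.496

p₁ = 0.528, p₀ = 0.266.
Under exogeneity and monotonicity, PN = (p₁ − p₀) / p₁.
PN = (0.528 − 0.266) / 0.528 = 0.262 / 0.528 ≈ 0.4962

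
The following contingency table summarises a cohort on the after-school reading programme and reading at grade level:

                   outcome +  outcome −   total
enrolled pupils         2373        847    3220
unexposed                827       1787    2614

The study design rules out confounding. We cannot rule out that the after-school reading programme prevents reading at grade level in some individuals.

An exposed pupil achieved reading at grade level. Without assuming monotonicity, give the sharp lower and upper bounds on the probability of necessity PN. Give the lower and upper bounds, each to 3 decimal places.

0.571 ≤ PN ≤ 0.928

p₁ = P(outcome | exposed) = 2373/3220 = 0.73696
p₀ = P(outcome | unexposed) = 827/2614 = 0.31637
Under exogeneity alone the bounds on PN are max{0,(p₁−p₀)/p₁} ≤ PN ≤ min{1,(1−p₀)/p₁}.
  lower = (p₁ − p₀)/p₁ = 0.42058 / 0.73696 ≈ 0.5707
  upper = min{1, (1 − p₀)/p₁} = 0.68363 / 0.73696 ≈ 0.9276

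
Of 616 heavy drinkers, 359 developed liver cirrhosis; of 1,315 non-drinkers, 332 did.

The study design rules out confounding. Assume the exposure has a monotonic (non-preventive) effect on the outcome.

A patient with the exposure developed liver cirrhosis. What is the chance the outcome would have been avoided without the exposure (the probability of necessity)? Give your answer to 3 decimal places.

p₁ = P(outcome | exposed) = 359/616 = 0.58279
p₀ = P(outcome | unexposed) = 332/1315 = 0.25247
Under exogeneity and monotonicity, PN = (p₁ − p₀) / p₁.
PN = (0.58279 − 0.25247) / 0.58279 = 0.33032 / 0.58279 ≈ 0.5668

PN ≈ 0.567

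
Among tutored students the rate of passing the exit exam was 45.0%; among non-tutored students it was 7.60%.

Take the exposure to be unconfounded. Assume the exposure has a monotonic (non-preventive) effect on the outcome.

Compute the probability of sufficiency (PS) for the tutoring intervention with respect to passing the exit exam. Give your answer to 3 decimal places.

p₁ = 0.45, p₀ = 0.076.
Under exogeneity and monotonicity, PS = (p₁ − p₀) / (1 − p₀).
PS = (0.45 − 0.076) / (1 − 0.076) = 0.374 / 0.924 ≈ 0.4048

PS ≈ 0.405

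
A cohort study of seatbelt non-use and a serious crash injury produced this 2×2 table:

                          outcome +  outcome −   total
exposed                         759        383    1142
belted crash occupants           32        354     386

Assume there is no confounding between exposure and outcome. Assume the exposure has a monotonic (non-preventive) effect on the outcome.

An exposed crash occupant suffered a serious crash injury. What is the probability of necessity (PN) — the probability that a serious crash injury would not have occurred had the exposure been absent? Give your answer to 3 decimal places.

p₁ = P(outcome | exposed) = 759/1142 = 0.66462
p₀ = P(outcome | unexposed) = 32/386 = 0.082902
Under exogeneity and monotonicity, PN = (p₁ − p₀)/p₁.
PN = (0.66462 − 0.082902) / 0.66462 ≈ 0.8753

PN ≈ 0.875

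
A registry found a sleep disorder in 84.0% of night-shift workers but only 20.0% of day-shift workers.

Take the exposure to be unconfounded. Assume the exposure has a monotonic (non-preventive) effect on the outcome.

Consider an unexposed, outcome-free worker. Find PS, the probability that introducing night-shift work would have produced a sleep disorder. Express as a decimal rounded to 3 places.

p₁ = 0.84, p₀ = 0.2.
Under exogeneity and monotonicity, PS = (p₁ − p₀) / (1 − p₀).
PS = (0.84 − 0.2) / (1 − 0.2) = 0.64 / 0.8 ≈ 0.8000

PS ≈ 0.800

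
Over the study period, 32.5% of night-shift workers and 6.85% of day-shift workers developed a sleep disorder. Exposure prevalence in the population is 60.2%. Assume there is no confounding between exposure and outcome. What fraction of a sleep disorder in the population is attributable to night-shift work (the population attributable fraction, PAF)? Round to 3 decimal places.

PAF ≈ 0.693

p₁ = 0.325, p₀ = 0.0685.
Overall risk P(Y=1) = π·p₁ + (1−π)·p₀ = 0.602×0.325 + 0.398×0.0685 = 0.22291.
Under exogeneity, PAF = [P(Y=1) − p₀] / P(Y=1).
PAF = (0.22291 − 0.0685) / 0.22291 ≈ 0.6927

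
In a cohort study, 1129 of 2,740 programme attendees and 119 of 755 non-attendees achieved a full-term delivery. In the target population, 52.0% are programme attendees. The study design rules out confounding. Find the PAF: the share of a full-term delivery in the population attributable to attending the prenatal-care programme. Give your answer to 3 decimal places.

PAF ≈ 0.456

p₁ = P(outcome | exposed) = 1129/2740 = 0.41204
p₀ = P(outcome | unexposed) = 119/755 = 0.15762
Overall risk P(Y=1) = π·p₁ + (1−π)·p₀ = 0.52×0.41204 + 0.48×0.15762 = 0.28992.
Under exogeneity, PAF = [P(Y=1) − p₀] / P(Y=1).
PAF = (0.28992 − 0.15762) / 0.28992 ≈ 0.4563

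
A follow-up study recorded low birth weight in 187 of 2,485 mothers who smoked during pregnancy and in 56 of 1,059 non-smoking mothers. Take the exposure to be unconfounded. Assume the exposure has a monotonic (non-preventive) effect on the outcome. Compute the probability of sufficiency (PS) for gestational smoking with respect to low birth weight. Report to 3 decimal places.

p₁ = P(outcome | exposed) = 187/2485 = 0.075252
p₀ = P(outcome | unexposed) = 56/1059 = 0.05288
Under exogeneity and monotonicity, PS = (p₁ − p₀) / (1 − p₀).
PS = (0.075252 − 0.05288) / (1 − 0.05288) = 0.022371 / 0.94712 ≈ 0.0236

PS ≈ 0.024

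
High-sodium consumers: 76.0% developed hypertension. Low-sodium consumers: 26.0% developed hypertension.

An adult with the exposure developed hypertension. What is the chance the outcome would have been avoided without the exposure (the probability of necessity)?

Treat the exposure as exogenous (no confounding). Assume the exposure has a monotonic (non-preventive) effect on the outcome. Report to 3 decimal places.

p₁ = 0.76, p₀ = 0.26.
Under exogeneity and monotonicity, PN = (p₁ − p₀) / p₁.
PN = (0.76 − 0.26) / 0.76 = 0.5 / 0.76 ≈ 0.6579

PN ≈ 0.658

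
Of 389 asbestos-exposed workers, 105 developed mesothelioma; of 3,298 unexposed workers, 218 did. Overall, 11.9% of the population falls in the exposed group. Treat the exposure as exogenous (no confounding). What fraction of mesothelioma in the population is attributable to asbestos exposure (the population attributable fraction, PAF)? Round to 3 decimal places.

p₁ = P(outcome | exposed) = 105/389 = 0.26992
p₀ = P(outcome | unexposed) = 218/3298 = 0.066101
Overall risk P(Y=1) = π·p₁ + (1−π)·p₀ = 0.119×0.26992 + 0.881×0.066101 = 0.090356.
Under exogeneity, PAF = [P(Y=1) − p₀] / P(Y=1).
PAF = (0.090356 − 0.066101) / 0.090356 ≈ 0.2684

PAF ≈ 0.268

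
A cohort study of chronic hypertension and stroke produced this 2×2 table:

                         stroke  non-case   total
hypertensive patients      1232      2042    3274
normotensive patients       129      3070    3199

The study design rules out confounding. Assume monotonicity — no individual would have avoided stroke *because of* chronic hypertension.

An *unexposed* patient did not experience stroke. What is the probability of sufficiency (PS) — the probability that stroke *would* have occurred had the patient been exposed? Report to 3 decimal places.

p₁ = P(outcome | exposed) = 1232/3274 = 0.3763
p₀ = P(outcome | unexposed) = 129/3199 = 0.040325
Under exogeneity and monotonicity, PS = (p₁ − p₀)/(1 − p₀).
PS = (0.3763 − 0.040325) / 0.95967 ≈ 0.3501

PS ≈ 0.350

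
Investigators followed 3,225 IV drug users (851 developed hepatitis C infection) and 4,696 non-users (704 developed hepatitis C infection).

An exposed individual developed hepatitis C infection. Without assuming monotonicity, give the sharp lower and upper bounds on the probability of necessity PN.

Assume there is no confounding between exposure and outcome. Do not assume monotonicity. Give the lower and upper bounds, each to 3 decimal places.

p₁ = P(outcome | exposed) = 851/3225 = 0.26388
p₀ = P(outcome | unexposed) = 704/4696 = 0.14991
Under exogeneity alone the bounds on PN are max{0,(p₁−p₀)/p₁} ≤ PN ≤ min{1,(1−p₀)/p₁}.
  lower = (p₁ − p₀)/p₁ = 0.11396 / 0.26388 ≈ 0.4319
  upper = min{1, (1 − p₀)/p₁} = 0.85009 / 0.26388 ≈ 3.2215 → capped at 1

0.432 ≤ PN ≤ 1.000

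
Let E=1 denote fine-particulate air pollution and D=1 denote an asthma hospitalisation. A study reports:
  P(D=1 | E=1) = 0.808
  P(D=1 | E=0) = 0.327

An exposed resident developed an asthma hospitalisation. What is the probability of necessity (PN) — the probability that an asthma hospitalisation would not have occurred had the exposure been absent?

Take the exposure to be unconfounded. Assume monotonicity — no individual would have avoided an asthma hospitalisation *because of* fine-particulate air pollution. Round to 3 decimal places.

PN ≈ 0.595

Let p₁ = 0.808, p₀ = 0.327.
Under exogeneity and monotonicity, PN = (p₁ − p₀) / p₁.
PN = (0.808 − 0.327) / 0.808 = 0.481 / 0.808 ≈ 0.5953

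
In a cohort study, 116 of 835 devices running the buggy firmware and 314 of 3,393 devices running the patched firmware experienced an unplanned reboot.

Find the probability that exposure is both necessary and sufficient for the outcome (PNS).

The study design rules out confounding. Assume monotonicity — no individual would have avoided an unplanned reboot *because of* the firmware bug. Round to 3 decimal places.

PNS ≈ 0.046

p₁ = P(outcome | exposed) = 116/835 = 0.13892
p₀ = P(outcome | unexposed) = 314/3393 = 0.092543
Under exogeneity and monotonicity, PNS = p₁ − p₀.
PNS = 0.13892 − 0.092543 = 0.046379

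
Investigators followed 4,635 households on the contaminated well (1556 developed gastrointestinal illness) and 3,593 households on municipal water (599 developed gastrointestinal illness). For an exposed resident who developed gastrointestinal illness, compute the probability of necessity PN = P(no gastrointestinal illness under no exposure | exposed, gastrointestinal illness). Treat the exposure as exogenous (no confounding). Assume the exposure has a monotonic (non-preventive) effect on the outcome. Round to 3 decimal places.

p₁ = P(outcome | exposed) = 1556/4635 = 0.33571
p₀ = P(outcome | unexposed) = 599/3593 = 0.16671
Under exogeneity and monotonicity, PN = (p₁ − p₀) / p₁.
PN = (0.33571 − 0.16671) / 0.33571 = 0.16899 / 0.33571 ≈ 0.5034

PN ≈ 0.503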